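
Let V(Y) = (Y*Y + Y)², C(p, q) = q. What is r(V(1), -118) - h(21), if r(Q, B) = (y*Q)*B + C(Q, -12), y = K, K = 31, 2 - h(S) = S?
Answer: -14625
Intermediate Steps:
h(S) = 2 - S
V(Y) = (Y + Y²)² (V(Y) = (Y² + Y)² = (Y + Y²)²)
y = 31
r(Q, B) = -12 + 31*B*Q (r(Q, B) = (31*Q)*B - 12 = 31*B*Q - 12 = -12 + 31*B*Q)
r(V(1), -118) - h(21) = (-12 + 31*(-118)*(1²*(1 + 1)²)) - (2 - 1*21) = (-12 + 31*(-118)*(1*2²)) - (2 - 21) = (-12 + 31*(-118)*(1*4)) - 1*(-19) = (-12 + 31*(-118)*4) + 19 = (-12 - 14632) + 19 = -14644 + 19 = -14625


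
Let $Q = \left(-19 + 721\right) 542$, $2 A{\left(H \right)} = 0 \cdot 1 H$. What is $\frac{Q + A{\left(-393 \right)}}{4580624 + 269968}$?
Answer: $\frac{31707}{404216} \approx 0.078441$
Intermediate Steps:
$A{\left(H \right)} = 0$ ($A{\left(H \right)} = \frac{0 \cdot 1 H}{2} = \frac{0 H}{2} = \frac{1}{2} \cdot 0 = 0$)
$Q = 380484$ ($Q = 702 \cdot 542 = 380484$)
$\frac{Q + A{\left(-393 \right)}}{4580624 + 269968} = \frac{380484 + 0}{4580624 + 269968} = \frac{380484}{4850592} = 380484 \cdot \frac{1}{4850592} = \frac{31707}{404216}$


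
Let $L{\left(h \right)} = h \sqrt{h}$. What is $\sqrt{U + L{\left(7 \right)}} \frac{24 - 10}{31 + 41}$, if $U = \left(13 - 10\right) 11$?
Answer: $\frac{7 \sqrt{33 + 7 \sqrt{7}}}{36} \approx 1.3957$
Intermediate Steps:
$L{\left(h \right)} = h^{\frac{3}{2}}$
$U = 33$ ($U = 3 \cdot 11 = 33$)
$\sqrt{U + L{\left(7 \right)}} \frac{24 - 10}{31 + 41} = \sqrt{33 + 7^{\frac{3}{2}}} \frac{24 - 10}{31 + 41} = \sqrt{33 + 7 \sqrt{7}} \cdot \frac{14}{72} = \sqrt{33 + 7 \sqrt{7}} \cdot 14 \cdot \frac{1}{72} = \sqrt{33 + 7 \sqrt{7}} \cdot \frac{7}{36} = \frac{7 \sqrt{33 + 7 \sqrt{7}}}{36}$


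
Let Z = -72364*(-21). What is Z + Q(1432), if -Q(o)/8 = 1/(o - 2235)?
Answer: 1220274140/803 ≈ 1.5196e+6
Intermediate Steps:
Q(o) = -8/(-2235 + o) (Q(o) = -8/(o - 2235) = -8/(-2235 + o))
Z = 1519644
Z + Q(1432) = 1519644 - 8/(-2235 + 1432) = 1519644 - 8/(-803) = 1519644 - 8*(-1/803) = 1519644 + 8/803 = 1220274140/803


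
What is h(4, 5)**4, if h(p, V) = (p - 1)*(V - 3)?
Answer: 1296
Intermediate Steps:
h(p, V) = (-1 + p)*(-3 + V)
h(4, 5)**4 = (3 - 1*5 - 3*4 + 5*4)**4 = (3 - 5 - 12 + 20)**4 = 6**4 = 1296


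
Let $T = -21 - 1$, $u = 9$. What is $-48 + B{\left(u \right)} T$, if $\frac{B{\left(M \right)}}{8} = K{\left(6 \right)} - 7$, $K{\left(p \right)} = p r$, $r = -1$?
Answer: $2240$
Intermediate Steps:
$K{\left(p \right)} = - p$ ($K{\left(p \right)} = p \left(-1\right) = - p$)
$T = -22$ ($T = -21 - 1 = -22$)
$B{\left(M \right)} = -104$ ($B{\left(M \right)} = 8 \left(\left(-1\right) 6 - 7\right) = 8 \left(-6 - 7\right) = 8 \left(-13\right) = -104$)
$-48 + B{\left(u \right)} T = -48 - -2288 = -48 + 2288 = 2240$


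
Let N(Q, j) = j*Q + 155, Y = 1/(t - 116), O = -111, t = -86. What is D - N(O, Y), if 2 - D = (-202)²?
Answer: -8273425/202 ≈ -40958.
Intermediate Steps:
Y = -1/202 (Y = 1/(-86 - 116) = 1/(-202) = -1/202 ≈ -0.0049505)
N(Q, j) = 155 + Q*j (N(Q, j) = Q*j + 155 = 155 + Q*j)
D = -40802 (D = 2 - 1*(-202)² = 2 - 1*40804 = 2 - 40804 = -40802)
D - N(O, Y) = -40802 - (155 - 111*(-1/202)) = -40802 - (155 + 111/202) = -40802 - 1*31421/202 = -40802 - 31421/202 = -8273425/202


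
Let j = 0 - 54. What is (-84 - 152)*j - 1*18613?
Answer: -5869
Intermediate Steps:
j = -54
(-84 - 152)*j - 1*18613 = (-84 - 152)*(-54) - 1*18613 = -236*(-54) - 18613 = 12744 - 18613 = -5869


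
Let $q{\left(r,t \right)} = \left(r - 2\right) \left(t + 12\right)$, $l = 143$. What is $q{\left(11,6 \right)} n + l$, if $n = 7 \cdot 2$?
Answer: $2411$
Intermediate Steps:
$q{\left(r,t \right)} = \left(-2 + r\right) \left(12 + t\right)$
$n = 14$
$q{\left(11,6 \right)} n + l = \left(-24 - 12 + 12 \cdot 11 + 11 \cdot 6\right) 14 + 143 = \left(-24 - 12 + 132 + 66\right) 14 + 143 = 162 \cdot 14 + 143 = 2268 + 143 = 2411$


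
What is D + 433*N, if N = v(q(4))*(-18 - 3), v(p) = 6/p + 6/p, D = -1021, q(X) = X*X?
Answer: -31363/4 ≈ -7840.8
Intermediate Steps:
q(X) = X**2
v(p) = 12/p
N = -63/4 (N = (12/(4**2))*(-18 - 3) = (12/16)*(-21) = (12*(1/16))*(-21) = (3/4)*(-21) = -63/4 ≈ -15.750)
D + 433*N = -1021 + 433*(-63/4) = -1021 - 27279/4 = -31363/4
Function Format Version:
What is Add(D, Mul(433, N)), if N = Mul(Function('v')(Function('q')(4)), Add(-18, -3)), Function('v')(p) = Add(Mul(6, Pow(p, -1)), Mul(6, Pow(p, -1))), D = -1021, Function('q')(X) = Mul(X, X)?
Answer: Rational(-31363, 4) ≈ -7840.8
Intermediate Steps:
Function('q')(X) = Pow(X, 2)
Function('v')(p) = Mul(12, Pow(p, -1))
N = Rational(-63, 4) (N = Mul(Mul(12, Pow(Pow(4, 2), -1)), Add(-18, -3)) = Mul(Mul(12, Pow(16, -1)), -21) = Mul(Mul(12, Rational(1, 16)), -21) = Mul(Rational(3, 4), -21) = Rational(-63, 4) ≈ -15.750)
Add(D, Mul(433, N)) = Add(-1021, Mul(433, Rational(-63, 4))) = Add(-1021, Rational(-27279, 4)) = Rational(-31363, 4)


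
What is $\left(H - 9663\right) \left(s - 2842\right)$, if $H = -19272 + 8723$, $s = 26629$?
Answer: $-480782844$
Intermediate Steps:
$H = -10549$
$\left(H - 9663\right) \left(s - 2842\right) = \left(-10549 - 9663\right) \left(26629 - 2842\right) = \left(-20212\right) 23787 = -480782844$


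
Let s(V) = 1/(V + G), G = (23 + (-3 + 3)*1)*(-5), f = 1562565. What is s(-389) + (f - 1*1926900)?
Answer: -183624841/504 ≈ -3.6434e+5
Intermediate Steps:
G = -115 (G = (23 + 0*1)*(-5) = (23 + 0)*(-5) = 23*(-5) = -115)
s(V) = 1/(-115 + V) (s(V) = 1/(V - 115) = 1/(-115 + V))
s(-389) + (f - 1*1926900) = 1/(-115 - 389) + (1562565 - 1*1926900) = 1/(-504) + (1562565 - 1926900) = -1/504 - 364335 = -183624841/504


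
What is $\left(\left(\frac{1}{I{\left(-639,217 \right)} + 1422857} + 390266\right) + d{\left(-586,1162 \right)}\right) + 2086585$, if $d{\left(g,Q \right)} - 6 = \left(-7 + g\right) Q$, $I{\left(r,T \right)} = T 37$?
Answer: $\frac{2558125112827}{1430886} \approx 1.7878 \cdot 10^{6}$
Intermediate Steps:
$I{\left(r,T \right)} = 37 T$
$d{\left(g,Q \right)} = 6 + Q \left(-7 + g\right)$ ($d{\left(g,Q \right)} = 6 + \left(-7 + g\right) Q = 6 + Q \left(-7 + g\right)$)
$\left(\left(\frac{1}{I{\left(-639,217 \right)} + 1422857} + 390266\right) + d{\left(-586,1162 \right)}\right) + 2086585 = \left(\left(\frac{1}{37 \cdot 217 + 1422857} + 390266\right) + \left(6 - 8134 + 1162 \left(-586\right)\right)\right) + 2086585 = \left(\left(\frac{1}{8029 + 1422857} + 390266\right) - 689060\right) + 2086585 = \left(\left(\frac{1}{1430886} + 390266\right) - 689060\right) + 2086585 = \left(\frac{558426155677}{1430886} - 689060\right) + 2086585 = - \frac{427540151483}{1430886} + 2086585 = \frac{2558125112827}{1430886}$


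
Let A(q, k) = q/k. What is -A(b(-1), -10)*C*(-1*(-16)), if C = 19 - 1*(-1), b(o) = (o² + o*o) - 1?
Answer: 32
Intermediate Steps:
b(o) = -1 + 2*o² (b(o) = (o² + o²) - 1 = 2*o² - 1 = -1 + 2*o²)
C = 20 (C = 19 + 1 = 20)
-A(b(-1), -10)*C*(-1*(-16)) = -((-1 + 2*(-1)²)/(-10))*20*(-1*(-16)) = -((-1 + 2*1)*(-⅒))*20*16 = -((-1 + 2)*(-⅒))*20*16 = -(1*(-⅒))*20*16 = -(-⅒*20)*16 = -(-2)*16 = -1*(-32) = 32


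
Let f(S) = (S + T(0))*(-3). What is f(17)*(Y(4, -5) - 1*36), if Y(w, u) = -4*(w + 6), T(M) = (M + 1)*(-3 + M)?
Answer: 3192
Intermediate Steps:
T(M) = (1 + M)*(-3 + M)
f(S) = 9 - 3*S (f(S) = (S + (-3 + 0² - 2*0))*(-3) = (S + (-3 + 0 + 0))*(-3) = (S - 3)*(-3) = (-3 + S)*(-3) = 9 - 3*S)
Y(w, u) = -24 - 4*w (Y(w, u) = -4*(6 + w) = -24 - 4*w)
f(17)*(Y(4, -5) - 1*36) = (9 - 3*17)*((-24 - 4*4) - 1*36) = (9 - 51)*((-24 - 16) - 36) = -42*(-40 - 36) = -42*(-76) = 3192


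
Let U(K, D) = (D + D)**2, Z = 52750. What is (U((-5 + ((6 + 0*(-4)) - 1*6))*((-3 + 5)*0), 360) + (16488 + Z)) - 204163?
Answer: 383475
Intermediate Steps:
U(K, D) = 4*D**2 (U(K, D) = (2*D)**2 = 4*D**2)
(U((-5 + ((6 + 0*(-4)) - 1*6))*((-3 + 5)*0), 360) + (16488 + Z)) - 204163 = (4*360**2 + (16488 + 52750)) - 204163 = (4*129600 + 69238) - 204163 = (518400 + 69238) - 204163 = 587638 - 204163 = 383475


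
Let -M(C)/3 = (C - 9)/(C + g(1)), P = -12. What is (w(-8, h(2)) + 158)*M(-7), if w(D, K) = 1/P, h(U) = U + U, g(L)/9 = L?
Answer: 3790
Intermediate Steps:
g(L) = 9*L
h(U) = 2*U
M(C) = -3*(-9 + C)/(9 + C) (M(C) = -3*(C - 9)/(C + 9*1) = -3*(-9 + C)/(C + 9) = -3*(-9 + C)/(9 + C))
w(D, K) = -1/12 (w(D, K) = 1/(-12) = -1/12)
(w(-8, h(2)) + 158)*M(-7) = (-1/12 + 158)*(3*(9 - 1*(-7))/(9 - 7)) = 1895*(3*(9 + 7)/2)/12 = 1895*(3*(1/2)*16)/12 = (1895/12)*24 = 3790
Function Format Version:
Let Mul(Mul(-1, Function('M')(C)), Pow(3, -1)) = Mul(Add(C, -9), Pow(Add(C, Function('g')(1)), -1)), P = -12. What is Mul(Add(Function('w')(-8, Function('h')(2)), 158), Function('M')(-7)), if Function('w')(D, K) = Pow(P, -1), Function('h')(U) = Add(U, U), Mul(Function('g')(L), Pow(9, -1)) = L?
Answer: 3790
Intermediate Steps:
Function('g')(L) = Mul(9, L)
Function('h')(U) = Mul(2, U)
Function('M')(C) = Mul(-3, Pow(Add(9, C), -1), Add(-9, C)) (Function('M')(C) = Mul(-3, Mul(Add(C, -9), Pow(Add(C, Mul(9, 1)), -1))) = Mul(-3, Mul(Add(-9, C), Pow(Add(C, 9), -1))) = Mul(-3, Mul(Add(-9, C), Pow(Add(9, C), -1))) = Mul(-3, Mul(Pow(Add(9, C), -1), Add(-9, C))) = Mul(-3, Pow(Add(9, C), -1), Add(-9, C)))
Function('w')(D, K) = Rational(-1, 12) (Function('w')(D, K) = Pow(-12, -1) = Rational(-1, 12))
Mul(Add(Function('w')(-8, Function('h')(2)), 158), Function('M')(-7)) = Mul(Add(Rational(-1, 12), 158), Mul(3, Pow(Add(9, -7), -1), Add(9, Mul(-1, -7)))) = Mul(Rational(1895, 12), Mul(3, Pow(2, -1), Add(9, 7))) = Mul(Rational(1895, 12), Mul(3, Rational(1, 2), 16)) = Mul(Rational(1895, 12), 24) = 3790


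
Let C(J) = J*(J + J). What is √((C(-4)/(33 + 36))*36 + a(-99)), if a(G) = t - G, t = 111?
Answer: √119922/23 ≈ 15.056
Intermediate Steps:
C(J) = 2*J² (C(J) = J*(2*J) = 2*J²)
a(G) = 111 - G
√((C(-4)/(33 + 36))*36 + a(-99)) = √(((2*(-4)²)/(33 + 36))*36 + (111 - 1*(-99))) = √(((2*16)/69)*36 + (111 + 99)) = √(((1/69)*32)*36 + 210) = √((32/69)*36 + 210) = √(384/23 + 210) = √(5214/23) = √119922/23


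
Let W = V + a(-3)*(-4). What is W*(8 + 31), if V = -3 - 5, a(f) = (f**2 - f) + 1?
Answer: -2340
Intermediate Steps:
a(f) = 1 + f**2 - f
V = -8
W = -60 (W = -8 + (1 + (-3)**2 - 1*(-3))*(-4) = -8 + (1 + 9 + 3)*(-4) = -8 + 13*(-4) = -8 - 52 = -60)
W*(8 + 31) = -60*(8 + 31) = -60*39 = -2340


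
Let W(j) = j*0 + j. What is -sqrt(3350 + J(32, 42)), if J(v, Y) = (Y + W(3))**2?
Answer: -5*sqrt(215) ≈ -73.314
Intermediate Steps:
W(j) = j (W(j) = 0 + j = j)
J(v, Y) = (3 + Y)**2 (J(v, Y) = (Y + 3)**2 = (3 + Y)**2)
-sqrt(3350 + J(32, 42)) = -sqrt(3350 + (3 + 42)**2) = -sqrt(3350 + 45**2) = -sqrt(3350 + 2025) = -sqrt(5375) = -5*sqrt(215)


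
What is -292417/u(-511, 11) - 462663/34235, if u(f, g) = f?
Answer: 9774475202/17494085 ≈ 558.73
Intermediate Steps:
-292417/u(-511, 11) - 462663/34235 = -292417/(-511) - 462663/34235 = -292417*(-1/511) - 462663*1/34235 = 292417/511 - 462663/34235 = 9774475202/17494085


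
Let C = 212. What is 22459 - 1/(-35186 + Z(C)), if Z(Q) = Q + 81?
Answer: 783661888/34893 ≈ 22459.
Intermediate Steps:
Z(Q) = 81 + Q
22459 - 1/(-35186 + Z(C)) = 22459 - 1/(-35186 + (81 + 212)) = 22459 - 1/(-35186 + 293) = 22459 - 1/(-34893) = 22459 - 1*(-1/34893) = 22459 + 1/34893 = 783661888/34893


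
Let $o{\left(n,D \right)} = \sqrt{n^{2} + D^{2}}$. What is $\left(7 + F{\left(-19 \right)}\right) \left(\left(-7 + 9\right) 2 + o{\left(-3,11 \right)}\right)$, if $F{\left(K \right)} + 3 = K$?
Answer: $-60 - 15 \sqrt{130} \approx -231.03$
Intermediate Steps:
$o{\left(n,D \right)} = \sqrt{D^{2} + n^{2}}$
$F{\left(K \right)} = -3 + K$
$\left(7 + F{\left(-19 \right)}\right) \left(\left(-7 + 9\right) 2 + o{\left(-3,11 \right)}\right) = \left(7 - 22\right) \left(\left(-7 + 9\right) 2 + \sqrt{11^{2} + \left(-3\right)^{2}}\right) = \left(7 - 22\right) \left(2 \cdot 2 + \sqrt{121 + 9}\right) = - 15 \left(4 + \sqrt{130}\right) = -60 - 15 \sqrt{130}$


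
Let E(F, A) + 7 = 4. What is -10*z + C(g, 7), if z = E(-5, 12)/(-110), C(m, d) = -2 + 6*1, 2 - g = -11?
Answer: 41/11 ≈ 3.7273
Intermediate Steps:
E(F, A) = -3 (E(F, A) = -7 + 4 = -3)
g = 13 (g = 2 - 1*(-11) = 2 + 11 = 13)
C(m, d) = 4 (C(m, d) = -2 + 6 = 4)
z = 3/110 (z = -3/(-110) = -3*(-1/110) = 3/110 ≈ 0.027273)
-10*z + C(g, 7) = -10*3/110 + 4 = -3/11 + 4 = 41/11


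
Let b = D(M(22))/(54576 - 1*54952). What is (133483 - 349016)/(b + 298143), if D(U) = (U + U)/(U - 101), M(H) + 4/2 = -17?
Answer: -4862424480/6726106061 ≈ -0.72292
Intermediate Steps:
M(H) = -19 (M(H) = -2 - 17 = -19)
D(U) = 2*U/(-101 + U) (D(U) = (2*U)/(-101 + U) = 2*U/(-101 + U))
b = -19/22560 (b = (2*(-19)/(-101 - 19))/(54576 - 1*54952) = (2*(-19)/(-120))/(54576 - 54952) = (2*(-19)*(-1/120))/(-376) = (19/60)*(-1/376) = -19/22560 ≈ -0.00084220)
(133483 - 349016)/(b + 298143) = (133483 - 349016)/(-19/22560 + 298143) = -215533/6726106061/22560 = -215533*22560/6726106061 = -4862424480/6726106061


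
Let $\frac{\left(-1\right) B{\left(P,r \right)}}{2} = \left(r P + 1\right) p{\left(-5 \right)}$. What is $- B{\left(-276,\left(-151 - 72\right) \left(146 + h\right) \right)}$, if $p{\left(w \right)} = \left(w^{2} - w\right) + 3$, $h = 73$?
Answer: $889614858$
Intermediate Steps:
$p{\left(w \right)} = 3 + w^{2} - w$
$B{\left(P,r \right)} = -66 - 66 P r$ ($B{\left(P,r \right)} = - 2 \left(r P + 1\right) \left(3 + \left(-5\right)^{2} - -5\right) = - 2 \left(P r + 1\right) \left(3 + 25 + 5\right) = - 2 \left(1 + P r\right) 33 = - 2 \left(33 + 33 P r\right) = -66 - 66 P r$)
$- B{\left(-276,\left(-151 - 72\right) \left(146 + h\right) \right)} = - (-66 - - 18216 \left(-151 - 72\right) \left(146 + 73\right)) = - (-66 - - 18216 \left(\left(-223\right) 219\right)) = - (-66 - \left(-18216\right) \left(-48837\right)) = - (-66 - 889614792) = \left(-1\right) \left(-889614858\right) = 889614858$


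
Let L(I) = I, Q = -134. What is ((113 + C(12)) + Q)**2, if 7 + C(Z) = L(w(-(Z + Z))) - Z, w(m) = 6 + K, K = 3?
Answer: 961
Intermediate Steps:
w(m) = 9 (w(m) = 6 + 3 = 9)
C(Z) = 2 - Z (C(Z) = -7 + (9 - Z) = 2 - Z)
((113 + C(12)) + Q)**2 = ((113 + (2 - 1*12)) - 134)**2 = ((113 + (2 - 12)) - 134)**2 = ((113 - 10) - 134)**2 = (103 - 134)**2 = (-31)**2 = 961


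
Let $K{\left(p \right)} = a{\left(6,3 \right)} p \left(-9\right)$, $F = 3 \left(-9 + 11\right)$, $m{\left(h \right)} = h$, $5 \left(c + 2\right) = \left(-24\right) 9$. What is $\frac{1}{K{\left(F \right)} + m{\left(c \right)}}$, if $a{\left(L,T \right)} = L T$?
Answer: $- \frac{5}{5086} \approx -0.00098309$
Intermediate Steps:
$c = - \frac{226}{5}$ ($c = -2 + \frac{\left(-24\right) 9}{5} = -2 + \frac{1}{5} \left(-216\right) = -2 - \frac{216}{5} = - \frac{226}{5} \approx -45.2$)
$F = 6$ ($F = 3 \cdot 2 = 6$)
$K{\left(p \right)} = - 162 p$ ($K{\left(p \right)} = 6 \cdot 3 p \left(-9\right) = 18 p \left(-9\right) = - 162 p$)
$\frac{1}{K{\left(F \right)} + m{\left(c \right)}} = \frac{1}{\left(-162\right) 6 - \frac{226}{5}} = \frac{1}{-972 - \frac{226}{5}} = \frac{1}{- \frac{5086}{5}} = - \frac{5}{5086}$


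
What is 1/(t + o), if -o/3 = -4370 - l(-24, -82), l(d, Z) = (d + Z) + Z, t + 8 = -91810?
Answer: -1/79272 ≈ -1.2615e-5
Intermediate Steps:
t = -91818 (t = -8 - 91810 = -91818)
l(d, Z) = d + 2*Z (l(d, Z) = (Z + d) + Z = d + 2*Z)
o = 12546 (o = -3*(-4370 - (-24 + 2*(-82))) = -3*(-4370 - (-24 - 164)) = -3*(-4370 - 1*(-188)) = -3*(-4370 + 188) = -3*(-4182) = 12546)
1/(t + o) = 1/(-91818 + 12546) = 1/(-79272) = -1/79272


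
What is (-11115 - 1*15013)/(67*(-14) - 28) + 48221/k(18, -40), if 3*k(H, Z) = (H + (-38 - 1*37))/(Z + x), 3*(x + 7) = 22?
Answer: 40178885/399 ≈ 1.0070e+5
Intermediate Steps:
x = ⅓ (x = -7 + (⅓)*22 = -7 + 22/3 = ⅓ ≈ 0.33333)
k(H, Z) = (-75 + H)/(3*(⅓ + Z)) (k(H, Z) = ((H + (-38 - 1*37))/(Z + ⅓))/3 = ((H + (-38 - 37))/(⅓ + Z))/3 = ((H - 75)/(⅓ + Z))/3 = ((-75 + H)/(⅓ + Z))/3 = (-75 + H)/(3*(⅓ + Z)))
(-11115 - 1*15013)/(67*(-14) - 28) + 48221/k(18, -40) = (-11115 - 1*15013)/(67*(-14) - 28) + 48221/(((-75 + 18)/(1 + 3*(-40)))) = (-11115 - 15013)/(-938 - 28) + 48221/((-57/(1 - 120))) = -26128/(-966) + 48221/((-57/(-119))) = -26128*(-1/966) + 48221/((-1/119*(-57))) = 568/21 + 48221/(57/119) = 568/21 + 48221*(119/57) = 568/21 + 5738299/57 = 40178885/399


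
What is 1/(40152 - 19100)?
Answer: 1/21052 ≈ 4.7501e-5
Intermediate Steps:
1/(40152 - 19100) = 1/21052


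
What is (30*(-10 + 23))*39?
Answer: 15210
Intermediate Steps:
(30*(-10 + 23))*39 = (30*13)*39 = 390*39 = 15210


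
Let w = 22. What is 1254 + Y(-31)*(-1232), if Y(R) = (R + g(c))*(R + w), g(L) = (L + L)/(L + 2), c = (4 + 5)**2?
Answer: -26629086/83 ≈ -3.2083e+5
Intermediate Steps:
c = 81 (c = 9**2 = 81)
g(L) = 2*L/(2 + L) (g(L) = (2*L)/(2 + L) = 2*L/(2 + L))
Y(R) = (22 + R)*(162/83 + R) (Y(R) = (R + 2*81/(2 + 81))*(R + 22) = (R + 2*81/83)*(22 + R) = (R + 2*81*(1/83))*(22 + R) = (R + 162/83)*(22 + R) = (162/83 + R)*(22 + R) = (22 + R)*(162/83 + R))
1254 + Y(-31)*(-1232) = 1254 + (3564/83 + (-31)**2 + (1988/83)*(-31))*(-1232) = 1254 + (3564/83 + 961 - 61628/83)*(-1232) = 1254 + (21699/83)*(-1232) = 1254 - 26733168/83 = -26629086/83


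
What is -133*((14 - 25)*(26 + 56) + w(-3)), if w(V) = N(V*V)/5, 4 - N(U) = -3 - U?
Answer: 597702/5 ≈ 1.1954e+5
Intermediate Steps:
N(U) = 7 + U (N(U) = 4 - (-3 - U) = 4 + (3 + U) = 7 + U)
w(V) = 7/5 + V**2/5 (w(V) = (7 + V*V)/5 = (7 + V**2)*(1/5) = 7/5 + V**2/5)
-133*((14 - 25)*(26 + 56) + w(-3)) = -133*((14 - 25)*(26 + 56) + (7/5 + (1/5)*(-3)**2)) = -133*(-11*82 + (7/5 + (1/5)*9)) = -133*(-902 + (7/5 + 9/5)) = -133*(-902 + 16/5) = -133*(-4494/5) = 597702/5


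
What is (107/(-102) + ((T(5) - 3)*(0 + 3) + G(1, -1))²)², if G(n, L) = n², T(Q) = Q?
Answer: 23921881/10404 ≈ 2299.3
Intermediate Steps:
(107/(-102) + ((T(5) - 3)*(0 + 3) + G(1, -1))²)² = (107/(-102) + ((5 - 3)*(0 + 3) + 1²)²)² = (107*(-1/102) + (2*3 + 1)²)² = (-107/102 + (6 + 1)²)² = (-107/102 + 7²)² = (-107/102 + 49)² = (4891/102)² = 23921881/10404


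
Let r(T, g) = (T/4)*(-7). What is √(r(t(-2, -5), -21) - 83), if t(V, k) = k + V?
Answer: I*√283/2 ≈ 8.4113*I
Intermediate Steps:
t(V, k) = V + k
r(T, g) = -7*T/4 (r(T, g) = (T*(¼))*(-7) = (T/4)*(-7) = -7*T/4)
√(r(t(-2, -5), -21) - 83) = √(-7*(-2 - 5)/4 - 83) = √(-7/4*(-7) - 83) = √(49/4 - 83) = √(-283/4) = I*√283/2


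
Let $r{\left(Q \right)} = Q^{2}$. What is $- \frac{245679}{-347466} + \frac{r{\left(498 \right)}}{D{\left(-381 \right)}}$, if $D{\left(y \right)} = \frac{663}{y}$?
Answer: $- \frac{521138635889}{3656666} \approx -1.4252 \cdot 10^{5}$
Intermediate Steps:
$- \frac{245679}{-347466} + \frac{r{\left(498 \right)}}{D{\left(-381 \right)}} = - \frac{245679}{-347466} + \frac{498^{2}}{663 \frac{1}{-381}} = \left(-245679\right) \left(- \frac{1}{347466}\right) + \frac{248004}{663 \left(- \frac{1}{381}\right)} = \frac{11699}{16546} + \frac{248004}{- \frac{221}{127}} = \frac{11699}{16546} + 248004 \left(- \frac{127}{221}\right) = \frac{11699}{16546} - \frac{31496508}{221} = - \frac{521138635889}{3656666}$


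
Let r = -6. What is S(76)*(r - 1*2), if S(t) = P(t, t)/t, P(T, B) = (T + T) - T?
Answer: -8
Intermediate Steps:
P(T, B) = T (P(T, B) = 2*T - T = T)
S(t) = 1 (S(t) = t/t = 1)
S(76)*(r - 1*2) = 1*(-6 - 1*2) = 1*(-6 - 2) = 1*(-8) = -8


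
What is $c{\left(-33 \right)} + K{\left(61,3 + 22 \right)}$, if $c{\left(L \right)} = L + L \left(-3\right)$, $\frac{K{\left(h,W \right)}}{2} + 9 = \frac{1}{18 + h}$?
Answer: $\frac{3794}{79} \approx 48.025$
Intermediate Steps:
$K{\left(h,W \right)} = -18 + \frac{2}{18 + h}$
$c{\left(L \right)} = - 2 L$ ($c{\left(L \right)} = L - 3 L = - 2 L$)
$c{\left(-33 \right)} + K{\left(61,3 + 22 \right)} = \left(-2\right) \left(-33\right) + \frac{2 \left(-161 - 549\right)}{18 + 61} = 66 + \frac{2 \left(-161 - 549\right)}{79} = 66 + 2 \cdot \frac{1}{79} \left(-710\right) = 66 - \frac{1420}{79} = \frac{3794}{79}$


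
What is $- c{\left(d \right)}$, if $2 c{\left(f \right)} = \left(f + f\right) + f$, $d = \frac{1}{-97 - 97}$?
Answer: $\frac{3}{388} \approx 0.007732$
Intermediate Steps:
$d = - \frac{1}{194}$ ($d = \frac{1}{-194} = - \frac{1}{194} \approx -0.0051546$)
$c{\left(f \right)} = \frac{3 f}{2}$ ($c{\left(f \right)} = \frac{\left(f + f\right) + f}{2} = \frac{2 f + f}{2} = \frac{3 f}{2}$)
$- c{\left(d \right)} = - \frac{3 \left(-1\right)}{2 \cdot 194} = \left(-1\right) \left(- \frac{3}{388}\right) = \frac{3}{388}$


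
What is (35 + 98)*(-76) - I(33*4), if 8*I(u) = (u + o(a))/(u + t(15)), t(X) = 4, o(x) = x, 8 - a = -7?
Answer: -10997651/1088 ≈ -10108.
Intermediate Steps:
a = 15 (a = 8 - 1*(-7) = 8 + 7 = 15)
I(u) = (15 + u)/(8*(4 + u)) (I(u) = ((u + 15)/(u + 4))/8 = ((15 + u)/(4 + u))/8 = (15 + u)/(8*(4 + u)))
(35 + 98)*(-76) - I(33*4) = (35 + 98)*(-76) - (15 + 33*4)/(8*(4 + 33*4)) = 133*(-76) - (15 + 132)/(8*(4 + 132)) = -10108 - 147/(8*136) = -10108 - 1*147/1088 = -10108 - 147/1088 = -10997651/1088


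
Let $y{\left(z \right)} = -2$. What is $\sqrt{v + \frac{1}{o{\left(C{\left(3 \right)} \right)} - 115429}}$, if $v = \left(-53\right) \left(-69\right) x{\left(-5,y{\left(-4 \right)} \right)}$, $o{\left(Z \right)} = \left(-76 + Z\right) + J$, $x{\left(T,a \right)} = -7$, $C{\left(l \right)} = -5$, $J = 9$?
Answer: $\frac{10 i \sqrt{3415029732601}}{115501} \approx 160.0 i$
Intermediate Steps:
$o{\left(Z \right)} = -67 + Z$ ($o{\left(Z \right)} = \left(-76 + Z\right) + 9 = -67 + Z$)
$v = -25599$ ($v = \left(-53\right) \left(-69\right) \left(-7\right) = 3657 \left(-7\right) = -25599$)
$\sqrt{v + \frac{1}{o{\left(C{\left(3 \right)} \right)} - 115429}} = \sqrt{-25599 + \frac{1}{\left(-67 - 5\right) - 115429}} = \sqrt{-25599 + \frac{1}{-72 - 115429}} = \sqrt{-25599 + \frac{1}{-115501}} = \sqrt{-25599 - \frac{1}{115501}} = \sqrt{- \frac{2956710100}{115501}} = \frac{10 i \sqrt{3415029732601}}{115501}$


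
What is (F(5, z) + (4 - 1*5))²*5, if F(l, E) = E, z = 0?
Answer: 5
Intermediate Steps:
(F(5, z) + (4 - 1*5))²*5 = (0 + (4 - 1*5))²*5 = (0 + (4 - 5))²*5 = (0 - 1)²*5 = (-1)²*5 = 1*5 = 5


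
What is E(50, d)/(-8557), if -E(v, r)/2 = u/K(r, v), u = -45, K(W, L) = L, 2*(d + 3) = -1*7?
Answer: -9/42785 ≈ -0.00021035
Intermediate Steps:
d = -13/2 (d = -3 + (-1*7)/2 = -3 + (½)*(-7) = -3 - 7/2 = -13/2 ≈ -6.5000)
E(v, r) = 90/v (E(v, r) = -(-90)/v = 90/v)
E(50, d)/(-8557) = (90/50)/(-8557) = (90*(1/50))*(-1/8557) = (9/5)*(-1/8557) = -9/42785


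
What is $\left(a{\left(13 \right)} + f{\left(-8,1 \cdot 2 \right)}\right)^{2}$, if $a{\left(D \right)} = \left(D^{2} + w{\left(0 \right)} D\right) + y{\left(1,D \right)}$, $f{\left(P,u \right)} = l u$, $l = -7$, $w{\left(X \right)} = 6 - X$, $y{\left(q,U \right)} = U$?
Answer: $60516$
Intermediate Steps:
$f{\left(P,u \right)} = - 7 u$
$a{\left(D \right)} = D^{2} + 7 D$ ($a{\left(D \right)} = \left(D^{2} + \left(6 - 0\right) D\right) + D = \left(D^{2} + \left(6 + 0\right) D\right) + D = \left(D^{2} + 6 D\right) + D = D^{2} + 7 D$)
$\left(a{\left(13 \right)} + f{\left(-8,1 \cdot 2 \right)}\right)^{2} = \left(13 \left(7 + 13\right) - 7 \cdot 1 \cdot 2\right)^{2} = \left(13 \cdot 20 - 14\right)^{2} = \left(260 - 14\right)^{2} = 246^{2} = 60516$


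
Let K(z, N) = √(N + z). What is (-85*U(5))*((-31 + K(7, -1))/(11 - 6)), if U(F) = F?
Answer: 2635 - 85*√6 ≈ 2426.8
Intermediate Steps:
(-85*U(5))*((-31 + K(7, -1))/(11 - 6)) = (-85*5)*((-31 + √(-1 + 7))/(11 - 6)) = -425*(-31 + √6)/5 = -425*(-31/5 + √6/5) = 2635 - 85*√6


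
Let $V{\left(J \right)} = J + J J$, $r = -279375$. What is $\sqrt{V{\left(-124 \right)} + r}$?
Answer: $3 i \sqrt{29347} \approx 513.93 i$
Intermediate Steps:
$V{\left(J \right)} = J + J^{2}$
$\sqrt{V{\left(-124 \right)} + r} = \sqrt{- 124 \left(1 - 124\right) - 279375} = \sqrt{\left(-124\right) \left(-123\right) - 279375} = \sqrt{15252 - 279375} = \sqrt{-264123} = 3 i \sqrt{29347}$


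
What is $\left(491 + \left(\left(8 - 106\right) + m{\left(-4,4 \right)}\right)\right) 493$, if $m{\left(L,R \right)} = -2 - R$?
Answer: $190791$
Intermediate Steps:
$\left(491 + \left(\left(8 - 106\right) + m{\left(-4,4 \right)}\right)\right) 493 = \left(491 + \left(\left(8 - 106\right) - 6\right)\right) 493 = \left(491 - 104\right) 493 = 387 \cdot 493 = 190791$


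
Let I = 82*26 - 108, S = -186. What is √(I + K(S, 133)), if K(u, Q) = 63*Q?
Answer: √10403 ≈ 102.00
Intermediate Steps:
I = 2024 (I = 2132 - 108 = 2024)
√(I + K(S, 133)) = √(2024 + 63*133) = √(2024 + 8379) = √10403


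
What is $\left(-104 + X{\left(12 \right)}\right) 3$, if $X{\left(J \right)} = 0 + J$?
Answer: $-276$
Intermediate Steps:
$X{\left(J \right)} = J$
$\left(-104 + X{\left(12 \right)}\right) 3 = \left(-104 + 12\right) 3 = \left(-92\right) 3 = -276$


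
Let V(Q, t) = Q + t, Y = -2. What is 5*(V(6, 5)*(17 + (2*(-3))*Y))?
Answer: 1595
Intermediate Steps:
5*(V(6, 5)*(17 + (2*(-3))*Y)) = 5*((6 + 5)*(17 + (2*(-3))*(-2))) = 5*(11*(17 - 6*(-2))) = 5*(11*(17 + 12)) = 5*(11*29) = 5*319 = 1595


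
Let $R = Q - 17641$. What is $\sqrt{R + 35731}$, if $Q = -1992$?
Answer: $\sqrt{16098} \approx 126.88$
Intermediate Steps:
$R = -19633$ ($R = -1992 - 17641 = -19633$)
$\sqrt{R + 35731} = \sqrt{-19633 + 35731} = \sqrt{16098}$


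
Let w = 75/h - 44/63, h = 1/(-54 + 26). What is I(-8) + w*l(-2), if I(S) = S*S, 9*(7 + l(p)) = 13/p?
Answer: 9234196/567 ≈ 16286.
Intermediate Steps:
l(p) = -7 + 13/(9*p) (l(p) = -7 + (13/p)/9 = -7 + 13/(9*p))
I(S) = S²
h = -1/28 (h = 1/(-28) = -1/28 ≈ -0.035714)
w = -132344/63 (w = 75/(-1/28) - 44/63 = 75*(-28) - 44*1/63 = -2100 - 44/63 = -132344/63 ≈ -2100.7)
I(-8) + w*l(-2) = (-8)² - 132344*(-7 + (13/9)/(-2))/63 = 64 - 132344*(-7 + (13/9)*(-½))/63 = 64 - 132344*(-7 - 13/18)/63 = 64 - 132344/63*(-139/18) = 64 + 9197908/567 = 9234196/567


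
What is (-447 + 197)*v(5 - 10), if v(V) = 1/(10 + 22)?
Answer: -125/16 ≈ -7.8125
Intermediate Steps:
v(V) = 1/32
(-447 + 197)*v(5 - 10) = (-447 + 197)*(1/32) = -250*1/32 = -125/16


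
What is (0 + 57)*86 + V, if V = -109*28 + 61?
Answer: 1911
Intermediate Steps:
V = -2991 (V = -3052 + 61 = -2991)
(0 + 57)*86 + V = (0 + 57)*86 - 2991 = 57*86 - 2991 = 4902 - 2991 = 1911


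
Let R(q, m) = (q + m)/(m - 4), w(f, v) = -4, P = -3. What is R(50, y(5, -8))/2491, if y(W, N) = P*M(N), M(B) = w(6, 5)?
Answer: 31/9964 ≈ 0.0031112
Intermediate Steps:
M(B) = -4
y(W, N) = 12 (y(W, N) = -3*(-4) = 12)
R(q, m) = (m + q)/(-4 + m)
R(50, y(5, -8))/2491 = ((12 + 50)/(-4 + 12))/2491 = (62/8)*(1/2491) = ((⅛)*62)*(1/2491) = (31/4)*(1/2491) = 31/9964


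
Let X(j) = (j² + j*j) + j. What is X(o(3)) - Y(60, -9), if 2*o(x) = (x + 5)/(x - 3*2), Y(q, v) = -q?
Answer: 560/9 ≈ 62.222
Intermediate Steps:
o(x) = (5 + x)/(2*(-6 + x)) (o(x) = ((x + 5)/(x - 3*2))/2 = ((5 + x)/(x - 6))/2 = ((5 + x)/(-6 + x))/2 = (5 + x)/(2*(-6 + x)))
X(j) = j + 2*j² (X(j) = (j² + j²) + j = 2*j² + j = j + 2*j²)
X(o(3)) - Y(60, -9) = ((5 + 3)/(2*(-6 + 3)))*(1 + 2*((5 + 3)/(2*(-6 + 3)))) - (-1)*60 = ((½)*8/(-3))*(1 + 2*((½)*8/(-3))) - 1*(-60) = ((½)*(-⅓)*8)*(1 + 2*((½)*(-⅓)*8)) + 60 = -4*(1 + 2*(-4/3))/3 + 60 = -4*(1 - 8/3)/3 + 60 = -4/3*(-5/3) + 60 = 20/9 + 60 = 560/9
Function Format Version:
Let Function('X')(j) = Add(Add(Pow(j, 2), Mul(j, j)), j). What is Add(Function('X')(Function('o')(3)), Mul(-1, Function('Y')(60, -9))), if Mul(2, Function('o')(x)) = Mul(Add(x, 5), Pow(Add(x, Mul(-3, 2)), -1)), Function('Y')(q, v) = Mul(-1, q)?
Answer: Rational(560, 9) ≈ 62.222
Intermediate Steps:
Function('o')(x) = Mul(Rational(1, 2), Pow(Add(-6, x), -1), Add(5, x)) (Function('o')(x) = Mul(Rational(1, 2), Mul(Add(x, 5), Pow(Add(x, Mul(-3, 2)), -1))) = Mul(Rational(1, 2), Mul(Add(5, x), Pow(Add(x, -6), -1))) = Mul(Rational(1, 2), Mul(Add(5, x), Pow(Add(-6, x), -1))) = Mul(Rational(1, 2), Mul(Pow(Add(-6, x), -1), Add(5, x))) = Mul(Rational(1, 2), Pow(Add(-6, x), -1), Add(5, x)))
Function('X')(j) = Add(j, Mul(2, Pow(j, 2))) (Function('X')(j) = Add(Add(Pow(j, 2), Pow(j, 2)), j) = Add(Mul(2, Pow(j, 2)), j) = Add(j, Mul(2, Pow(j, 2))))
Add(Function('X')(Function('o')(3)), Mul(-1, Function('Y')(60, -9))) = Add(Mul(Mul(Rational(1, 2), Pow(Add(-6, 3), -1), Add(5, 3)), Add(1, Mul(2, Mul(Rational(1, 2), Pow(Add(-6, 3), -1), Add(5, 3))))), Mul(-1, Mul(-1, 60))) = Add(Mul(Mul(Rational(1, 2), Pow(-3, -1), 8), Add(1, Mul(2, Mul(Rational(1, 2), Pow(-3, -1), 8)))), Mul(-1, -60)) = Add(Mul(Mul(Rational(1, 2), Rational(-1, 3), 8), Add(1, Mul(2, Mul(Rational(1, 2), Rational(-1, 3), 8)))), 60) = Add(Mul(Rational(-4, 3), Add(1, Mul(2, Rational(-4, 3)))), 60) = Add(Mul(Rational(-4, 3), Add(1, Rational(-8, 3))), 60) = Add(Mul(Rational(-4, 3), Rational(-5, 3)), 60) = Add(Rational(20, 9), 60) = Rational(560, 9)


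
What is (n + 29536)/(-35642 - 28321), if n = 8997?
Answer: -38533/63963 ≈ -0.60243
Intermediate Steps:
(n + 29536)/(-35642 - 28321) = (8997 + 29536)/(-35642 - 28321) = 38533/(-63963) = 38533*(-1/63963) = -38533/63963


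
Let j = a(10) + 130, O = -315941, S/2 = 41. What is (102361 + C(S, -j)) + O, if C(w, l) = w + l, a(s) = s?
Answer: -213638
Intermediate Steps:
S = 82 (S = 2*41 = 82)
j = 140 (j = 10 + 130 = 140)
C(w, l) = l + w
(102361 + C(S, -j)) + O = (102361 + (-1*140 + 82)) - 315941 = (102361 + (-140 + 82)) - 315941 = (102361 - 58) - 315941 = 102303 - 315941 = -213638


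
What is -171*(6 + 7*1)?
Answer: -2223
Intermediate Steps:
-171*(6 + 7*1) = -171*(6 + 7) = -171*13 = -2223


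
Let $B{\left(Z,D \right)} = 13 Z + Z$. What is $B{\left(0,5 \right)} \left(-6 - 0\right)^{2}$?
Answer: $0$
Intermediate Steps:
$B{\left(Z,D \right)} = 14 Z$
$B{\left(0,5 \right)} \left(-6 - 0\right)^{2} = 14 \cdot 0 \left(-6 - 0\right)^{2} = 0 \left(-6 + 0\right)^{2} = 0 \left(-6\right)^{2} = 0 \cdot 36 = 0$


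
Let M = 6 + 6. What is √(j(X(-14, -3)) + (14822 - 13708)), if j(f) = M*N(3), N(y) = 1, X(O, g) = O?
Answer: √1126 ≈ 33.556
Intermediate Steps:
M = 12
j(f) = 12 (j(f) = 12*1 = 12)
√(j(X(-14, -3)) + (14822 - 13708)) = √(12 + (14822 - 13708)) = √(12 + 1114) = √1126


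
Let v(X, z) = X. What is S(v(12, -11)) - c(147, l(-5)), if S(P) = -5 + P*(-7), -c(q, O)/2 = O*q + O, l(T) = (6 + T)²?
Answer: 207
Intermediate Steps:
c(q, O) = -2*O - 2*O*q (c(q, O) = -2*(O*q + O) = -2*(O + O*q) = -2*O - 2*O*q)
S(P) = -5 - 7*P
S(v(12, -11)) - c(147, l(-5)) = (-5 - 7*12) - (-2)*(6 - 5)²*(1 + 147) = (-5 - 84) - (-2)*1²*148 = -89 - (-2)*148 = -89 - 1*(-296) = -89 + 296 = 207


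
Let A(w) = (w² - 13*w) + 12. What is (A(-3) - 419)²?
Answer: 128881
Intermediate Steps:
A(w) = 12 + w² - 13*w
(A(-3) - 419)² = ((12 + (-3)² - 13*(-3)) - 419)² = ((12 + 9 + 39) - 419)² = (60 - 419)² = (-359)² = 128881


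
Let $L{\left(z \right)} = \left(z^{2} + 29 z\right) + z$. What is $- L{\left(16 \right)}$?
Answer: $-736$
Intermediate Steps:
$L{\left(z \right)} = z^{2} + 30 z$
$- L{\left(16 \right)} = - 16 \left(30 + 16\right) = - 16 \cdot 46 = \left(-1\right) 736 = -736$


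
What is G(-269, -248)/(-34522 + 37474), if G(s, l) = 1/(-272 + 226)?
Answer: -1/135792 ≈ -7.3642e-6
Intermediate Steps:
G(s, l) = -1/46 (G(s, l) = 1/(-46) = -1/46)
G(-269, -248)/(-34522 + 37474) = -1/(46*(-34522 + 37474)) = -1/46/2952 = -1/46*1/2952 = -1/135792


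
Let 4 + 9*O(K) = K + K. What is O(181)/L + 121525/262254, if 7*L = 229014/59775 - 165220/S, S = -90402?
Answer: 2766092114739125/55691365459823 ≈ 49.668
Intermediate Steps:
O(K) = -4/9 + 2*K/9 (O(K) = -4/9 + (K + K)/9 = -4/9 + (2*K)/9 = -4/9 + 2*K/9)
L = 5096558188/6304409475 (L = (229014/59775 - 165220/(-90402))/7 = (229014*(1/59775) - 165220*(-1/90402))/7 = (76338/19925 + 82610/45201)/7 = (⅐)*(5096558188/900629925) = 5096558188/6304409475 ≈ 0.80841)
O(181)/L + 121525/262254 = (-4/9 + (2/9)*181)/(5096558188/6304409475) + 121525/262254 = (-4/9 + 362/9)*(6304409475/5096558188) + 121525*(1/262254) = (358/9)*(6304409475/5096558188) + 121525/262254 = 376163098675/7644837282 + 121525/262254 = 2766092114739125/55691365459823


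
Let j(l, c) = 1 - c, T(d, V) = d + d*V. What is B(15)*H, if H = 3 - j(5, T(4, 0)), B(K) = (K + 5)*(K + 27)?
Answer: 5040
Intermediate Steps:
T(d, V) = d + V*d
B(K) = (5 + K)*(27 + K)
H = 6 (H = 3 - (1 - 4*(1 + 0)) = 3 - (1 - 4) = 3 - 1*(-3) = 3 + 3 = 6)
B(15)*H = (135 + 15**2 + 32*15)*6 = (135 + 225 + 480)*6 = 840*6 = 5040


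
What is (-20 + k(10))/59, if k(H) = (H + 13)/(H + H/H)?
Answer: -197/649 ≈ -0.30354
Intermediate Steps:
k(H) = (13 + H)/(1 + H) (k(H) = (13 + H)/(H + 1) = (13 + H)/(1 + H))
(-20 + k(10))/59 = (-20 + (13 + 10)/(1 + 10))/59 = (-20 + 23/11)/59 = (1/59)*(-197/11) = -197/649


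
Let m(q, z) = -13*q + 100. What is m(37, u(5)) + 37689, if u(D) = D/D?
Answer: 37308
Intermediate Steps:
u(D) = 1
m(q, z) = 100 - 13*q
m(37, u(5)) + 37689 = (100 - 13*37) + 37689 = (100 - 481) + 37689 = -381 + 37689 = 37308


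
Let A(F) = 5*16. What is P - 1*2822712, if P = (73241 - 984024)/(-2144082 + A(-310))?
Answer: -6051899262641/2144002 ≈ -2.8227e+6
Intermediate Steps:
A(F) = 80
P = 910783/2144002 (P = (73241 - 984024)/(-2144082 + 80) = -910783/(-2144002) = -910783*(-1/2144002) = 910783/2144002 ≈ 0.42481)
P - 1*2822712 = 910783/2144002 - 1*2822712 = 910783/2144002 - 2822712 = -6051899262641/2144002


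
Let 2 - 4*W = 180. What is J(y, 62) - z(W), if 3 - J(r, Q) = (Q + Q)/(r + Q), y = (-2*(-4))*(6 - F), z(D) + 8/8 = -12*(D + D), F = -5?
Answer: -79862/75 ≈ -1064.8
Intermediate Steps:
W = -89/2 (W = ½ - ¼*180 = ½ - 45 = -89/2 ≈ -44.500)
z(D) = -1 - 24*D (z(D) = -1 - 12*(D + D) = -1 - 24*D)
y = 88 (y = (-2*(-4))*(6 - 1*(-5)) = 8*(6 + 5) = 8*11 = 88)
J(r, Q) = 3 - 2*Q/(Q + r) (J(r, Q) = 3 - (Q + Q)/(r + Q) = 3 - 2*Q/(Q + r))
J(y, 62) - z(W) = (62 + 3*88)/(62 + 88) - (-1 - 24*(-89/2)) = (62 + 264)/150 - (-1 + 1068) = (1/150)*326 - 1*1067 = 163/75 - 1067 = -79862/75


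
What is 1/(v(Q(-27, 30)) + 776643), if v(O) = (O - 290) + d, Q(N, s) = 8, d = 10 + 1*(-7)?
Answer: 1/776364 ≈ 1.2881e-6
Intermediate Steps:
d = 3 (d = 10 - 7 = 3)
v(O) = -287 + O (v(O) = (O - 290) + 3 = (-290 + O) + 3 = -287 + O)
1/(v(Q(-27, 30)) + 776643) = 1/((-287 + 8) + 776643) = 1/(-279 + 776643) = 1/776364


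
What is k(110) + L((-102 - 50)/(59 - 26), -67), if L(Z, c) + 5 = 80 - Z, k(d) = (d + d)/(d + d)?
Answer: 2660/33 ≈ 80.606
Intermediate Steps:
k(d) = 1 (k(d) = (2*d)/((2*d)) = (2*d)*(1/(2*d)) = 1)
L(Z, c) = 75 - Z (L(Z, c) = -5 + (80 - Z) = 75 - Z)
k(110) + L((-102 - 50)/(59 - 26), -67) = 1 + (75 - (-102 - 50)/(59 - 26)) = 1 + (75 - (-152)/33) = 1 + (75 - 1*(-152/33)) = 1 + (75 + 152/33) = 1 + 2627/33 = 2660/33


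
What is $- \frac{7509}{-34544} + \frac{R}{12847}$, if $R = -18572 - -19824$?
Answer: $\frac{139717211}{443786768} \approx 0.31483$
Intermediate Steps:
$R = 1252$ ($R = -18572 + 19824 = 1252$)
$- \frac{7509}{-34544} + \frac{R}{12847} = - \frac{7509}{-34544} + \frac{1252}{12847} = \left(-7509\right) \left(- \frac{1}{34544}\right) + 1252 \cdot \frac{1}{12847} = \frac{7509}{34544} + \frac{1252}{12847} = \frac{139717211}{443786768}$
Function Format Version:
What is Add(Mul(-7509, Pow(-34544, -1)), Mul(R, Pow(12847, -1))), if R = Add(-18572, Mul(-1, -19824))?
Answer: Rational(139717211, 443786768) ≈ 0.31483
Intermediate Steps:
R = 1252 (R = Add(-18572, 19824) = 1252)
Add(Mul(-7509, Pow(-34544, -1)), Mul(R, Pow(12847, -1))) = Add(Mul(-7509, Pow(-34544, -1)), Mul(1252, Pow(12847, -1))) = Add(Mul(-7509, Rational(-1, 34544)), Mul(1252, Rational(1, 12847))) = Add(Rational(7509, 34544), Rational(1252, 12847)) = Rational(139717211, 443786768)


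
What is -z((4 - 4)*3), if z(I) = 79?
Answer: -79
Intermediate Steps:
-z((4 - 4)*3) = -1*79 = -79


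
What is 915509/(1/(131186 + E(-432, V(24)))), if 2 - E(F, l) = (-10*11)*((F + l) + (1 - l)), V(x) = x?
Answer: 76699513002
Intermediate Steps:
E(F, l) = 112 + 110*F (E(F, l) = 2 - (-10*11)*((F + l) + (1 - l)) = 2 - (-110)*(1 + F) = 2 - (-110 - 110*F) = 2 + (110 + 110*F) = 112 + 110*F)
915509/(1/(131186 + E(-432, V(24)))) = 915509/(1/(131186 + (112 + 110*(-432)))) = 915509/(1/(131186 + (112 - 47520))) = 915509/(1/(131186 - 47408)) = 915509/(1/83778) = 915509*83778 = 76699513002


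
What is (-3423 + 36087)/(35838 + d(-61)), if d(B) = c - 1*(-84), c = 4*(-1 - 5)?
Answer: 5444/5983 ≈ 0.90991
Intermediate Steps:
c = -24 (c = 4*(-6) = -24)
d(B) = 60 (d(B) = -24 - 1*(-84) = -24 + 84 = 60)
(-3423 + 36087)/(35838 + d(-61)) = (-3423 + 36087)/(35838 + 60) = 32664/35898 = 32664*(1/35898) = 5444/5983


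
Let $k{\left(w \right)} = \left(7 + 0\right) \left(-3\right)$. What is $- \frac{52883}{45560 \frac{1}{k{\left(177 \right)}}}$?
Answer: $\frac{1110543}{45560} \approx 24.375$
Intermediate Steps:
$k{\left(w \right)} = -21$ ($k{\left(w \right)} = 7 \left(-3\right) = -21$)
$- \frac{52883}{45560 \frac{1}{k{\left(177 \right)}}} = - \frac{52883}{45560 \frac{1}{-21}} = - \frac{52883}{45560 \left(- \frac{1}{21}\right)} = - \frac{52883}{- \frac{45560}{21}} = \left(-52883\right) \left(- \frac{21}{45560}\right) = \frac{1110543}{45560}$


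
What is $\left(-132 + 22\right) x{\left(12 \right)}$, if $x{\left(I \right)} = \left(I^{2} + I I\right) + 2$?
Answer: $-31900$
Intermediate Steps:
$x{\left(I \right)} = 2 + 2 I^{2}$ ($x{\left(I \right)} = \left(I^{2} + I^{2}\right) + 2 = 2 I^{2} + 2 = 2 + 2 I^{2}$)
$\left(-132 + 22\right) x{\left(12 \right)} = \left(-132 + 22\right) \left(2 + 2 \cdot 12^{2}\right) = - 110 \left(2 + 2 \cdot 144\right) = - 110 \left(2 + 288\right) = \left(-110\right) 290 = -31900$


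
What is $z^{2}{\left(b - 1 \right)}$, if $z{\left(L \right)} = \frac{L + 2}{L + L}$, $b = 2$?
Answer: $\frac{9}{4} \approx 2.25$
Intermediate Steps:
$z{\left(L \right)} = \frac{2 + L}{2 L}$
$z^{2}{\left(b - 1 \right)} = \left(\frac{2 + \left(2 - 1\right)}{2 \left(2 - 1\right)}\right)^{2} = \left(\frac{2 + 1}{2 \cdot 1}\right)^{2} = \left(\frac{1}{2} \cdot 1 \cdot 3\right)^{2} = \left(\frac{3}{2}\right)^{2} = \frac{9}{4}$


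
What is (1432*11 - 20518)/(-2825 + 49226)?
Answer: -4766/46401 ≈ -0.10271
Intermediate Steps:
(1432*11 - 20518)/(-2825 + 49226) = (15752 - 20518)/46401 = -4766*1/46401 = -4766/46401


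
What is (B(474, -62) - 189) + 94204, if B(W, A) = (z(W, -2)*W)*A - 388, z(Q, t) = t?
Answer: 152403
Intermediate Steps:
B(W, A) = -388 - 2*A*W (B(W, A) = (-2*W)*A - 388 = -2*A*W - 388 = -388 - 2*A*W)
(B(474, -62) - 189) + 94204 = ((-388 - 2*(-62)*474) - 189) + 94204 = ((-388 + 58776) - 189) + 94204 = (58388 - 189) + 94204 = 58199 + 94204 = 152403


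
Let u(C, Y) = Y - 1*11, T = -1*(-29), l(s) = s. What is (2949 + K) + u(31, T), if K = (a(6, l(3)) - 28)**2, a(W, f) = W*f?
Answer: 3067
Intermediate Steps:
T = 29
u(C, Y) = -11 + Y (u(C, Y) = Y - 11 = -11 + Y)
K = 100 (K = (6*3 - 28)**2 = (18 - 28)**2 = (-10)**2 = 100)
(2949 + K) + u(31, T) = (2949 + 100) + (-11 + 29) = 3049 + 18 = 3067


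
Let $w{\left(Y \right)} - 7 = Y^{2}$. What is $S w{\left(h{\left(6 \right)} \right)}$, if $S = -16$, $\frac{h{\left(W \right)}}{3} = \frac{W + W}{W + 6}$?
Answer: $-256$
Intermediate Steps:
$h{\left(W \right)} = \frac{6 W}{6 + W}$ ($h{\left(W \right)} = 3 \frac{W + W}{W + 6} = 3 \frac{2 W}{6 + W} = \frac{6 W}{6 + W}$)
$w{\left(Y \right)} = 7 + Y^{2}$
$S w{\left(h{\left(6 \right)} \right)} = - 16 \left(7 + \left(6 \cdot 6 \frac{1}{6 + 6}\right)^{2}\right) = - 16 \left(7 + \left(6 \cdot 6 \cdot \frac{1}{12}\right)^{2}\right) = - 16 \left(7 + 3^{2}\right) = - 16 \left(7 + 9\right) = \left(-16\right) 16 = -256$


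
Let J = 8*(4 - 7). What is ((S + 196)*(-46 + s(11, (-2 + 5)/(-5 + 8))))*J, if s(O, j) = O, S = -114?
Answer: 68880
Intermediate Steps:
J = -24 (J = 8*(-3) = -24)
((S + 196)*(-46 + s(11, (-2 + 5)/(-5 + 8))))*J = ((-114 + 196)*(-46 + 11))*(-24) = (82*(-35))*(-24) = -2870*(-24) = 68880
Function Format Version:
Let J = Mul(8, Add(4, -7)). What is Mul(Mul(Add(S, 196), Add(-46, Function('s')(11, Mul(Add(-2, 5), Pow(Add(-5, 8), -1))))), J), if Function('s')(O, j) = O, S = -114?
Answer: 68880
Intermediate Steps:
J = -24 (J = Mul(8, -3) = -24)
Mul(Mul(Add(S, 196), Add(-46, Function('s')(11, Mul(Add(-2, 5), Pow(Add(-5, 8), -1))))), J) = Mul(Mul(Add(-114, 196), Add(-46, 11)), -24) = Mul(Mul(82, -35), -24) = Mul(-2870, -24) = 68880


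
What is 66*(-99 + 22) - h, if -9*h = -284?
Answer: -46022/9 ≈ -5113.6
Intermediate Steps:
h = 284/9 (h = -⅑*(-284) = 284/9 ≈ 31.556)
66*(-99 + 22) - h = 66*(-99 + 22) - 1*284/9 = 66*(-77) - 284/9 = -5082 - 284/9 = -46022/9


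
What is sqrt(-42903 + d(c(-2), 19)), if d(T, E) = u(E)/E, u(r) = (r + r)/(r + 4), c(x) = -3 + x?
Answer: I*sqrt(22695641)/23 ≈ 207.13*I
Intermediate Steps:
u(r) = 2*r/(4 + r) (u(r) = (2*r)/(4 + r) = 2*r/(4 + r))
d(T, E) = 2/(4 + E) (d(T, E) = (2*E/(4 + E))/E = 2/(4 + E))
sqrt(-42903 + d(c(-2), 19)) = sqrt(-42903 + 2/(4 + 19)) = sqrt(-42903 + 2/23) = sqrt(-986767/23) = I*sqrt(22695641)/23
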